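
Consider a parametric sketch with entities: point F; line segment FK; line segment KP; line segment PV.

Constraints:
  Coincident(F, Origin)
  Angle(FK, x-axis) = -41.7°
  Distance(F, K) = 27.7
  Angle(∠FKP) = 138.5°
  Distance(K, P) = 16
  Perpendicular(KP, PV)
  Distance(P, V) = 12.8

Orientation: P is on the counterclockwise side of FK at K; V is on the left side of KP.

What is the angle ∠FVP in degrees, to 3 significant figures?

98.6°

∠FKP = 138.5°, so KP runs at -41.7° + (180° − 138.5°) = -0.200° from the x-axis; with |KP| = 16.0, P = K + 16.0·(cos -0.200°, sin -0.200°) = (36.7, -18.5). KP ⟂ PV; with |PV| = 12.8 on the left of KP, V = P + 12.8·(0.00349, 1.00) = (36.7, -5.68). Then cos ∠FVP = VF·VP / (|VF||VP|), giving 98.6°.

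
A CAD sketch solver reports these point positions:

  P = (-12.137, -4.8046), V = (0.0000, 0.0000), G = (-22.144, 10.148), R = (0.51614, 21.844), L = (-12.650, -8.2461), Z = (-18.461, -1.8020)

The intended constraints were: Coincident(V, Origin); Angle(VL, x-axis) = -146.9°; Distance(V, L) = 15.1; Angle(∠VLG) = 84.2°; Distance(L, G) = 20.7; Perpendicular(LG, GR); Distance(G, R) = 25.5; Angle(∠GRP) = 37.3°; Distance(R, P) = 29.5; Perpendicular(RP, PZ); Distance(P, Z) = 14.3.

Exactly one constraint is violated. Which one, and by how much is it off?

Distance(P, Z) = 14.3 — off by 7.30.

V = (0.00, 0.00) ✓; VL at -146.9° ✓; |VL| = 15.10 ✓; ∠VLG = 84.20° ✓; |LG| = 20.70 ✓; ∠(LG, GR) = 90.00° ✓; |GR| = 25.50 ✓; ∠GRP = 37.30° ✓; |RP| = 29.50 ✓; ∠(RP, PZ) = 90.00° ✓; |PZ| = 7.001 ✗.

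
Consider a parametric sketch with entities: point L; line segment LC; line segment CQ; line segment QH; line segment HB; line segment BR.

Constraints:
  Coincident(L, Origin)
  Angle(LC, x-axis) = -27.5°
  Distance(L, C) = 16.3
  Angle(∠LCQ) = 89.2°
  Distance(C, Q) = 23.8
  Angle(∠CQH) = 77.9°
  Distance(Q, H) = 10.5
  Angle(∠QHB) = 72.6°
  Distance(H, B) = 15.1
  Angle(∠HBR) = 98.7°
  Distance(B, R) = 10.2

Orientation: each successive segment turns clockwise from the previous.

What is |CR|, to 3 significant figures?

13.8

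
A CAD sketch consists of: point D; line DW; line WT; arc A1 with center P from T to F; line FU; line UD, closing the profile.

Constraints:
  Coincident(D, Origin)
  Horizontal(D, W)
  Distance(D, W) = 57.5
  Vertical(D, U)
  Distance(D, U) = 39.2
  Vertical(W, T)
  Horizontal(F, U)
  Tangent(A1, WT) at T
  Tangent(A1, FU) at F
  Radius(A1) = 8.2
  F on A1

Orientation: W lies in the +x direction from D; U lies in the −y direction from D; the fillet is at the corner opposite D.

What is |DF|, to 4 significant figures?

62.99

The virtual corner opposite D is at (57.50, -39.20). The tangent condition forces PT to be normal to WT and the tangent condition forces PF to be normal to FU, with radius 8.2, so the center P sits 8.2 in from both sides at P = (49.30, -31.00). That places the tangent points at T = (57.50, -31.00) on WT and F = (49.30, -39.20) on FU. Then |DF| = |F − D| = 62.99.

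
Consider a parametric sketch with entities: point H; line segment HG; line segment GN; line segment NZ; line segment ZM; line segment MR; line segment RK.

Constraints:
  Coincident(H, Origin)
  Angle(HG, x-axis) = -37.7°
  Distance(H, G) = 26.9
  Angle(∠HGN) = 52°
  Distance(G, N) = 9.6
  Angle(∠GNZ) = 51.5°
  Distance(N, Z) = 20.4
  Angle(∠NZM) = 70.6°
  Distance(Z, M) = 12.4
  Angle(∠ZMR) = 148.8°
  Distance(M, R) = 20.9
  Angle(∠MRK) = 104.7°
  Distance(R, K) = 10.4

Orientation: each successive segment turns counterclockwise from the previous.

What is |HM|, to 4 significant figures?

30.61

H is at the origin; HG runs at -37.7° with length 26.9, so G = (21.28, -16.45). ∠HGN = 52.0° gives GN at 90.30° from the x-axis; with |GN| = 9.6, N = (21.23, -6.850). ∠GNZ = 51.5° gives NZ at -141.2° from the x-axis; with |NZ| = 20.4, Z = (5.335, -19.63). ∠NZM = 70.6° gives ZM at -31.80° from the x-axis; with |ZM| = 12.4, M = (15.87, -26.17). Then |HM| = |M − H| = 30.61.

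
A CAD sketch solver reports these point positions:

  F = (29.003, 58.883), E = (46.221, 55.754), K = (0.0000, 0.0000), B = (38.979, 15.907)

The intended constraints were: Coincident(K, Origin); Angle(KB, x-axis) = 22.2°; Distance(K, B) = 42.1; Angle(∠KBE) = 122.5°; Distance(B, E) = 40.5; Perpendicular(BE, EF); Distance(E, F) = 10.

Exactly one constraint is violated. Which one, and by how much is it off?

Distance(E, F) = 10 — off by 7.50.

K = (0.00, 0.00) ✓; KB at 22.20° ✓; |KB| = 42.10 ✓; ∠KBE = 122.5° ✓; |BE| = 40.50 ✓; ∠(BE, EF) = 90.00° ✓; |EF| = 17.50 ✗.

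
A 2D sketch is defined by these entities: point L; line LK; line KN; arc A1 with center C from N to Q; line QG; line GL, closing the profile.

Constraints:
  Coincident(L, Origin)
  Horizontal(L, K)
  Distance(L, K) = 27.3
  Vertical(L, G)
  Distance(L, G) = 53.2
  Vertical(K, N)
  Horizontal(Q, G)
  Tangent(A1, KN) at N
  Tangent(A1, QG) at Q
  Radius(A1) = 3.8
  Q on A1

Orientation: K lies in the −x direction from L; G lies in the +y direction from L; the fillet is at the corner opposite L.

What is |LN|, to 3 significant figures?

56.4

L is at the origin; L and K share the same y with |LK| = 27.3 and K on the −x side, so K = (-27.3, 0.00). LG is vertical with |LG| = 53.2 and G on the +y side, so G = (0.00, 53.2). The virtual corner opposite L is at (-27.3, 53.2). Tangency of A1 to KN means the radius CN is perpendicular to KN and tangency of A1 to QG means the radius CQ is perpendicular to QG, with radius 3.8, so the center C sits 3.8 in from both sides at C = (-23.5, 49.4). That places the tangent points at N = (-27.3, 49.4) on KN and Q = (-23.5, 53.2) on QG. Then |LN| = |N − L| = 56.4.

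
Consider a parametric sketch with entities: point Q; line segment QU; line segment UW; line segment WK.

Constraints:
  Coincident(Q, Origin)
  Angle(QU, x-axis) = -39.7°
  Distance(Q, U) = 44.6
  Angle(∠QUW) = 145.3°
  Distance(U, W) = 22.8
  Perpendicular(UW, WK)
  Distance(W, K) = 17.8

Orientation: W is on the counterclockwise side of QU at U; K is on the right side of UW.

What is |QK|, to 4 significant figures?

73.50

Q is at the origin; QU runs at -39.7° with length 44.6, so U = 44.6·(cos -39.7°, sin -39.7°) = (34.32, -28.49). ∠QUW = 145.3°, so UW runs at -39.7° + (180° − 145.3°) = -5.000° from the x-axis; with |UW| = 22.8, W = U + 22.8·(cos -5.000°, sin -5.000°) = (57.03, -30.48). The perpendicularity gives WK at right angles to UW; with |WK| = 17.8 on the right of UW, K = W + 17.8·(-0.08716, -0.9962) = (55.48, -48.21). Then |QK| = |K − Q| = 73.50.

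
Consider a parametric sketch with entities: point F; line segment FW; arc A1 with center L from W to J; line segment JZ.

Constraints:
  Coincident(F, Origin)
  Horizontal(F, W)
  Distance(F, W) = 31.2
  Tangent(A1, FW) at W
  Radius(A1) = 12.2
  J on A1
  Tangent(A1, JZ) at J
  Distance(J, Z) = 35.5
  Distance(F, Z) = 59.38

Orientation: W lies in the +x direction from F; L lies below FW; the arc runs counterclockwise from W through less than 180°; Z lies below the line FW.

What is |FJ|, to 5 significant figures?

25.810

Checks: |LJ| = 12.20 ✓; ∠(LJ, JZ) = 90.00° ✓; |JZ| = 35.50 ✓; |FZ| = 59.38 ✓.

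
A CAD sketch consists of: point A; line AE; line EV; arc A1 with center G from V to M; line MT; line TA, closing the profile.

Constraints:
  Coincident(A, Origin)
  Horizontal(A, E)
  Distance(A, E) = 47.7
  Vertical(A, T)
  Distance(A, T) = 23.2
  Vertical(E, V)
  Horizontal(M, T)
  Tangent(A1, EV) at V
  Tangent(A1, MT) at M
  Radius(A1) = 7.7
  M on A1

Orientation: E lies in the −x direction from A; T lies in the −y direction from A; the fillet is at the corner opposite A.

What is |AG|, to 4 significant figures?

42.90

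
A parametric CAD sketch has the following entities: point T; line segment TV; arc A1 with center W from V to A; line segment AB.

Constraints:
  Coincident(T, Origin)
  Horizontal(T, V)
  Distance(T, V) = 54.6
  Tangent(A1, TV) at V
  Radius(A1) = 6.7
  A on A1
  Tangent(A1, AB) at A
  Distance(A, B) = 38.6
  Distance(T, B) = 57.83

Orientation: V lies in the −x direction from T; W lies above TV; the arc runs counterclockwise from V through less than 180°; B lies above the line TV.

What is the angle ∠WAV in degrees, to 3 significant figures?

51.8°

Checks: ∠(WV, VT) = 90.00° ✓; |WV| = 6.700 ✓; |WA| = 6.700 ✓; ∠(WA, AB) = 90.00° ✓; |AB| = 38.60 ✓; |TB| = 57.83 ✓.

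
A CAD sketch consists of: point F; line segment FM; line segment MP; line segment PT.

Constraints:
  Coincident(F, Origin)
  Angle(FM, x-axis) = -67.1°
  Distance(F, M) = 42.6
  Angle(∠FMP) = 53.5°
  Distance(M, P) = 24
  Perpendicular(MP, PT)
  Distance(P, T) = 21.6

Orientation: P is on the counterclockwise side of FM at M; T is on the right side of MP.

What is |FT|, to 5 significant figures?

55.860

F is at the origin; FM runs at -67.1° with length 42.6, so M = 42.6·(cos -67.1°, sin -67.1°) = (16.577, -39.242). ∠FMP = 53.5°, so MP runs at -67.1° + (180° − 53.5°) = 59.400° from the x-axis; with |MP| = 24.0, P = M + 24.0·(cos 59.400°, sin 59.400°) = (28.794, -18.585). MP is perpendicular to PT; with |PT| = 21.6 on the right of MP, T = P + 21.6·(0.86074, -0.50904) = (47.386, -29.580). Then |FT| = |T − F| = 55.860.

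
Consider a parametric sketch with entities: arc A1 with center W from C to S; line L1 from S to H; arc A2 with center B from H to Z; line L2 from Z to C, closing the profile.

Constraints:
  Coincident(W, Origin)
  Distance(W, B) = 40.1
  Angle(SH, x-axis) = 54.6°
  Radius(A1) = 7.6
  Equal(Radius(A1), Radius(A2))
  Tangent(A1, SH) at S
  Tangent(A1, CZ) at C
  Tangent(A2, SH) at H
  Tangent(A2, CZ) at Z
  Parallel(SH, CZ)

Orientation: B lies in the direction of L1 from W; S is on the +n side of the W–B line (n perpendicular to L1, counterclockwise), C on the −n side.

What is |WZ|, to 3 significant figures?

40.8

The slot axis is L1's direction at 54.6°, so u = (cos 54.6°, sin 54.6°) = (0.579, 0.815) and n = (−sin 54.6°, cos 54.6°) = (-0.815, 0.579). W is at the origin and B lies 40.1 along u from W, so B = 40.1·u = (23.2, 32.7). Tangency of A1 to both parallel lines with radius 7.6 puts S and C at W ± 7.6·n: S = (-6.19, 4.40), C = (6.19, -4.40). Equal radii place H and Z the same way about B: H = B + 7.6·n = (17.0, 37.1), Z = B − 7.6·n = (29.4, 28.3). Then |WZ| = |Z − W| = 40.8.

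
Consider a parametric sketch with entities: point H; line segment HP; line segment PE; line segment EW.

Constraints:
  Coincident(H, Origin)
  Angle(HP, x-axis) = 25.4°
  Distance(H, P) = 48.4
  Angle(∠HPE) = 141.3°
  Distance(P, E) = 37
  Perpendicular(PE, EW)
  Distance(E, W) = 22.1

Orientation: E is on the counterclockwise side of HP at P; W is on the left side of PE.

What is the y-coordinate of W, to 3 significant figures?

63.7

H is at the origin; HP runs at 25.4° with length 48.4, so P = 48.4·(cos 25.4°, sin 25.4°) = (43.7, 20.8). ∠HPE = 141.3°, so PE runs at 25.4° + (180° − 141.3°) = 64.1° from the x-axis; with |PE| = 37.0, E = P + 37.0·(cos 64.1°, sin 64.1°) = (59.9, 54.0). PE ⟂ EW; with |EW| = 22.1 on the left of PE, W = E + 22.1·(-0.900, 0.437) = (40.0, 63.7). So W.y = 63.7.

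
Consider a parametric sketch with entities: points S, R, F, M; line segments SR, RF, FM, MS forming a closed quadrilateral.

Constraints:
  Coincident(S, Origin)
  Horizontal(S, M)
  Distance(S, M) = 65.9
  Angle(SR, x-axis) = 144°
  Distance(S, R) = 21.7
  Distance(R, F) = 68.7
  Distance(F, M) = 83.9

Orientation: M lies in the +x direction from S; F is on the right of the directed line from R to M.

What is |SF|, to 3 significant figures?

53.4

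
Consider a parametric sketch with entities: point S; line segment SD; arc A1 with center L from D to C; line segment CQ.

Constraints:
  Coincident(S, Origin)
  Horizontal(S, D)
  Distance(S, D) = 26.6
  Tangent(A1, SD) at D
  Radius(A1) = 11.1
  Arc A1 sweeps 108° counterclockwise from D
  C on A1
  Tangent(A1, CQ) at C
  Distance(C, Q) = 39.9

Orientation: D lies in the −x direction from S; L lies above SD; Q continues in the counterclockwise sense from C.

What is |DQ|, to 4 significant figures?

52.51

S is at the origin; SD is horizontal with |SD| = 26.6 and D on the −x side, so D = (-26.60, 0.000). The tangent condition forces LD to be normal to SD, so L = D + (0, 11.1) = (-26.60, 11.10). On A1, D sits at bearing -90° from L; a 108° counterclockwise sweep puts C at bearing 18°, so C = L + 11.1·(cos 18°, sin 18°) = (-16.04, 14.53). A1 meets CQ tangentially, so LC is at right angles to CQ, so CQ runs along (−sin 18°, cos 18°); with |CQ| = 39.9, Q = (-28.37, 52.48). Then |DQ| = |Q − D| = 52.51.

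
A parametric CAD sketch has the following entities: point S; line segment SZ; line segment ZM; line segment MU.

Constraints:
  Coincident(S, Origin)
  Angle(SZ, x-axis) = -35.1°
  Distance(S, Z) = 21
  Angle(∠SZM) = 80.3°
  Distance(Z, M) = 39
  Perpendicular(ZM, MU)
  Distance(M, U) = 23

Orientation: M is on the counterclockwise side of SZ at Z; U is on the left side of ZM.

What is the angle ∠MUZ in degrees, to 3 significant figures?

59.5°

∠SZM = 80.3°, so ZM runs at -35.1° + (180° − 80.3°) = 64.6° from the x-axis; with |ZM| = 39.0, M = Z + 39.0·(cos 64.6°, sin 64.6°) = (33.9, 23.2). ZM is perpendicular to MU; with |MU| = 23.0 on the left of ZM, U = M + 23.0·(-0.903, 0.429) = (13.1, 33.0). Then cos ∠MUZ = UM·UZ / (|UM||UZ|), giving 59.5°.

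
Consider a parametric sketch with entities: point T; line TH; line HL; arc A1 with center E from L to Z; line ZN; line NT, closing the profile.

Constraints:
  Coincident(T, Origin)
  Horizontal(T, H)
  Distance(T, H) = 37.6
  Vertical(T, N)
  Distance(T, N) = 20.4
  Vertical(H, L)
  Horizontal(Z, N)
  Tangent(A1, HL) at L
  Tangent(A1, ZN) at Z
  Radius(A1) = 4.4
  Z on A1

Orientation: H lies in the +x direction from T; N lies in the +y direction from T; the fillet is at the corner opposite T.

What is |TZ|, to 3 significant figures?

39.0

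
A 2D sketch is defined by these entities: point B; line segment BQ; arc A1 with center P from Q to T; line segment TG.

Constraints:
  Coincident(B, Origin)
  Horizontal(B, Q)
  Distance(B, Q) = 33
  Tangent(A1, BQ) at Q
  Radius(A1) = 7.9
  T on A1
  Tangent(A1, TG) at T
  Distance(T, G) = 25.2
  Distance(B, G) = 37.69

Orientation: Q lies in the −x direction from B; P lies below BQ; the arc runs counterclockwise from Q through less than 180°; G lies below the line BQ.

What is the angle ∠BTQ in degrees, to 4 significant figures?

48.14°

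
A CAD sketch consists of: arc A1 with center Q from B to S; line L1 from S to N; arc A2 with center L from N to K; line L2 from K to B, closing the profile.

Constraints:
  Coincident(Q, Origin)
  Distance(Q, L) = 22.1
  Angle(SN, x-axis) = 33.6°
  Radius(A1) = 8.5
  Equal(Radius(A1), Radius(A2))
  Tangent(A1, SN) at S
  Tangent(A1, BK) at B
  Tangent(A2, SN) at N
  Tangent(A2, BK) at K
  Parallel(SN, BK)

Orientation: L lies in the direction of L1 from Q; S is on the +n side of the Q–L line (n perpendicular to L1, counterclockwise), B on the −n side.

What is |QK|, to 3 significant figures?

23.7

The slot axis is L1's direction at 33.6°, so u = (cos 33.6°, sin 33.6°) = (0.833, 0.553) and n = (−sin 33.6°, cos 33.6°) = (-0.553, 0.833). Q is at the origin and L lies 22.1 along u from Q, so L = 22.1·u = (18.4, 12.2). Tangency of A1 to both parallel lines with radius 8.5 puts S and B at Q ± 8.5·n: S = (-4.70, 7.08), B = (4.70, -7.08). Equal radii place N and K the same way about L: N = L + 8.5·n = (13.7, 19.3), K = L − 8.5·n = (23.1, 5.15). Then |QK| = |K − Q| = 23.7.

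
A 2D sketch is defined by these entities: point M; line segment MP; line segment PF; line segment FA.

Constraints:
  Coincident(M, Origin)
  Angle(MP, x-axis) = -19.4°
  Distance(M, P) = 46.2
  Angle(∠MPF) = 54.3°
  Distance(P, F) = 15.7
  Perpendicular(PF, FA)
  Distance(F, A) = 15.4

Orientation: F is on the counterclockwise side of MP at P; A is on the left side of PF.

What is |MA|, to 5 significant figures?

24.819

M is at the origin; MP runs at -19.4° with length 46.2, so P = 46.2·(cos -19.4°, sin -19.4°) = (43.577, -15.346). ∠MPF = 54.3°, so PF runs at -19.4° + (180° − 54.3°) = 106.30° from the x-axis; with |PF| = 15.7, F = P + 15.7·(cos 106.30°, sin 106.30°) = (39.170, -0.27690). PF ⟂ FA; with |FA| = 15.4 on the left of PF, A = F + 15.4·(-0.95981, -0.28067) = (24.389, -4.5992). Then |MA| = |A − M| = 24.819.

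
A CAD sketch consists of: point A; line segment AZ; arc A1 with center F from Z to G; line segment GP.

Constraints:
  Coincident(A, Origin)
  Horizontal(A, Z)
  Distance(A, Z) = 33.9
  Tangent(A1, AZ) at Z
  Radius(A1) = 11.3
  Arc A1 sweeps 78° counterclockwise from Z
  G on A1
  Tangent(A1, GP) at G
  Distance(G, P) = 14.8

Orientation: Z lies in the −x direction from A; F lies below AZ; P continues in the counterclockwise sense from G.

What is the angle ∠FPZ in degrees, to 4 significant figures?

18.27°

A is at the origin; A and Z share the same y with |AZ| = 33.9 and Z on the −x side, so Z = (-33.90, 0.000). Tangency of A1 to AZ means the radius FZ is perpendicular to AZ, so F = Z + (0, -11.3) = (-33.90, -11.30). On A1, Z sits at bearing 90° from F; a 78° counterclockwise sweep puts G at bearing 168°, so G = F + 11.3·(cos 168°, sin 168°) = (-44.95, -8.951). Tangency of A1 to GP means the radius FG is perpendicular to GP, so GP runs along (−sin 168°, cos 168°); with |GP| = 14.8, P = (-48.03, -23.43). Then cos ∠FPZ = PF·PZ / (|PF||PZ|), giving 18.27°.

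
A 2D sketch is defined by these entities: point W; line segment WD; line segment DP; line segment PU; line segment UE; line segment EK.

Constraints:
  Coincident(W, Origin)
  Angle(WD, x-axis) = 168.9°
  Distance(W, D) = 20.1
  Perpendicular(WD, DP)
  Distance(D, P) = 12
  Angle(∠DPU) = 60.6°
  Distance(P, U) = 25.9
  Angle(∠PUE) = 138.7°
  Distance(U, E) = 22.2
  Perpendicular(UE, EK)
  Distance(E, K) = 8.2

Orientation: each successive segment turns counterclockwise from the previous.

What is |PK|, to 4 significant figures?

42.60

∠PUE = 138.7° gives UE at 59.60° from the x-axis; with |UE| = 22.2, E = (13.79, 19.37). UE ⟂ EK, so EK runs at 149.6°; with |EK| = 8.2, K = (6.717, 23.52). Then |PK| = |K − P| = 42.60.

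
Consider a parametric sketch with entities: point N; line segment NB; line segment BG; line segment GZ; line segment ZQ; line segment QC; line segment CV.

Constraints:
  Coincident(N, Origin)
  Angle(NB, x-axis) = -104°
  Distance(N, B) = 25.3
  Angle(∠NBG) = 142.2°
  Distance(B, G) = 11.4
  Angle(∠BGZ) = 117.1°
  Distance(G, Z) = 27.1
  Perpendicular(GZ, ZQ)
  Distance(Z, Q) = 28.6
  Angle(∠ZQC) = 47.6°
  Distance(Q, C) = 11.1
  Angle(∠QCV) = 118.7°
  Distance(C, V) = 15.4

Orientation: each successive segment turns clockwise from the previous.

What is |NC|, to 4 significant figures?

23.86

GZ is perpendicular to ZQ, so ZQ runs at 65.30°; with |ZQ| = 28.6, Q = (-27.75, 5.709). ∠ZQC = 47.6° gives QC at -67.10° from the x-axis; with |QC| = 11.1, C = (-23.43, -4.516). Then |NC| = |C − N| = 23.86.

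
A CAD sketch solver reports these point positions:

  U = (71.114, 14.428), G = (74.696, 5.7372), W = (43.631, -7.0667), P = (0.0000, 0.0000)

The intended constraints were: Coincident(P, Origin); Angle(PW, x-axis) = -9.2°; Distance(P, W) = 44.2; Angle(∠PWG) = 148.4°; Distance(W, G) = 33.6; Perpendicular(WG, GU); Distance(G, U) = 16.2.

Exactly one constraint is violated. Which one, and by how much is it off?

Distance(G, U) = 16.2 — off by 6.80.

P = (0.00, 0.00) ✓; PW at -9.200° ✓; |PW| = 44.20 ✓; ∠PWG = 148.4° ✓; |WG| = 33.60 ✓; ∠(WG, GU) = 90.00° ✓; |GU| = 9.400 ✗.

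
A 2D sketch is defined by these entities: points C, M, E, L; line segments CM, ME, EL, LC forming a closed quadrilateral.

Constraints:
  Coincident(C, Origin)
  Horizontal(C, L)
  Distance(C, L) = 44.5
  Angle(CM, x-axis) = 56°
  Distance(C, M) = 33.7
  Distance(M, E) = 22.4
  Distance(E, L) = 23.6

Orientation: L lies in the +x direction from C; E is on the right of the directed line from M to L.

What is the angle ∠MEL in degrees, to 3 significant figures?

111°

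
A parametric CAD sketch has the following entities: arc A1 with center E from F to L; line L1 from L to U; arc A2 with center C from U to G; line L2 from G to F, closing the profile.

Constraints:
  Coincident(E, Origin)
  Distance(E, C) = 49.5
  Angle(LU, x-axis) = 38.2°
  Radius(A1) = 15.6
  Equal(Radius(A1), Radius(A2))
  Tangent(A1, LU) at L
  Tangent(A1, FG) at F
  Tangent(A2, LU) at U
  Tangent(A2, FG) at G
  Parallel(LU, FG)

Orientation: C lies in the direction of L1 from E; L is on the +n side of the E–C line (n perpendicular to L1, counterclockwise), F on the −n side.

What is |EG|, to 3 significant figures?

51.9

The slot axis is L1's direction at 38.2°, so u = (cos 38.2°, sin 38.2°) = (0.786, 0.618) and n = (−sin 38.2°, cos 38.2°) = (-0.618, 0.786). E is at the origin and C lies 49.5 along u from E, so C = 49.5·u = (38.9, 30.6). Tangency of A1 to both parallel lines with radius 15.6 puts L and F at E ± 15.6·n: L = (-9.65, 12.3), F = (9.65, -12.3). Equal radii place U and G the same way about C: U = C + 15.6·n = (29.3, 42.9), G = C − 15.6·n = (48.5, 18.4). Then |EG| = |G − E| = 51.9.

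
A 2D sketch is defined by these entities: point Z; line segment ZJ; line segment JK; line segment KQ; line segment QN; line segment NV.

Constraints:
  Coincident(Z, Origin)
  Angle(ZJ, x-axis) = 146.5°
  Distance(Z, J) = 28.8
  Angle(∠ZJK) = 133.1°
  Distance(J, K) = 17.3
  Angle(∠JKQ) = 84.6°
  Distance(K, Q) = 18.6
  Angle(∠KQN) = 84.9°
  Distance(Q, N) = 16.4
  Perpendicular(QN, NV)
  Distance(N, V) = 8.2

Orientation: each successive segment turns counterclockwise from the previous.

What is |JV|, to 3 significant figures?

7.52

Z is at the origin; ZJ runs at 146.5° with length 28.8, so J = (-24.0, 15.9). ∠ZJK = 133.1° gives JK at -167° from the x-axis; with |JK| = 17.3, K = (-40.8, 11.9). ∠JKQ = 84.6° gives KQ at -71.2° from the x-axis; with |KQ| = 18.6, Q = (-34.9, -5.72). ∠KQN = 84.9° gives QN at 23.9° from the x-axis; with |QN| = 16.4, N = (-19.9, 0.923). QN is perpendicular to NV, so NV runs at 114°; with |NV| = 8.2, V = (-23.2, 8.42). Then |JV| = |V − J| = 7.52.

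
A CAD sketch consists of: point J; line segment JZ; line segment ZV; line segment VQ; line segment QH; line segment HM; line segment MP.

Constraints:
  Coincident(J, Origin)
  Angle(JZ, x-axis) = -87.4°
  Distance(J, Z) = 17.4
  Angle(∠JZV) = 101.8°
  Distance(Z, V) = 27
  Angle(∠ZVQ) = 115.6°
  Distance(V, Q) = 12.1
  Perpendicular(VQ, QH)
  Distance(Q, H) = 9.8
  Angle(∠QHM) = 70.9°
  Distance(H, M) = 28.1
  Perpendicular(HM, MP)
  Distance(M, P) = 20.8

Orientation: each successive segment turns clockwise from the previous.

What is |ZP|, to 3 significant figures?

43.6

J is at the origin; JZ runs at -87.4° with length 17.4, so Z = (0.789, -17.4). ∠JZV = 101.8° gives ZV at -166° from the x-axis; with |ZV| = 27.0, V = (-25.4, -24.1). ∠ZVQ = 115.6° gives VQ at 130° from the x-axis; with |VQ| = 12.1, Q = (-33.1, -14.8). The perpendicularity gives QH at right angles to VQ, so QH runs at 40.0°; with |QH| = 9.8, H = (-25.6, -8.53). ∠QHM = 70.9° gives HM at -69.1° from the x-axis; with |HM| = 28.1, M = (-15.6, -34.8). HM ⟂ MP, so MP runs at -159°; with |MP| = 20.8, P = (-35.0, -42.2). Then |ZP| = |P − Z| = 43.6.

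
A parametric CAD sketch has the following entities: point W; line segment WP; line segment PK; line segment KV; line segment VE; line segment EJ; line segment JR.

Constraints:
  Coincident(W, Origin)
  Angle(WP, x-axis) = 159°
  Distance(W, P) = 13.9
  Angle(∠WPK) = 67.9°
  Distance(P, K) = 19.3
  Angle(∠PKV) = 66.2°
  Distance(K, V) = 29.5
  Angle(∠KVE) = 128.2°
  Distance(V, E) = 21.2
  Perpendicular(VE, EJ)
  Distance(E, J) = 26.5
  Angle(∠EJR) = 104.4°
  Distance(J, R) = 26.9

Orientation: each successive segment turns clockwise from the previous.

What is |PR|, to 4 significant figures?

7.434

W is at the origin; WP runs at 159.0° with length 13.9, so P = (-12.98, 4.981). ∠WPK = 67.9° gives PK at 46.90° from the x-axis; with |PK| = 19.3, K = (0.2104, 19.07). ∠PKV = 66.2° gives KV at -66.90° from the x-axis; with |KV| = 29.5, V = (11.78, -8.061). ∠KVE = 128.2° gives VE at -118.7° from the x-axis; with |VE| = 21.2, E = (1.604, -26.66). VE is perpendicular to EJ, so EJ runs at 151.3°; with |EJ| = 26.5, J = (-21.64, -13.93). ∠EJR = 104.4° gives JR at 75.70° from the x-axis; with |JR| = 26.9, R = (-15.00, 12.14). Then |PR| = |R − P| = 7.434.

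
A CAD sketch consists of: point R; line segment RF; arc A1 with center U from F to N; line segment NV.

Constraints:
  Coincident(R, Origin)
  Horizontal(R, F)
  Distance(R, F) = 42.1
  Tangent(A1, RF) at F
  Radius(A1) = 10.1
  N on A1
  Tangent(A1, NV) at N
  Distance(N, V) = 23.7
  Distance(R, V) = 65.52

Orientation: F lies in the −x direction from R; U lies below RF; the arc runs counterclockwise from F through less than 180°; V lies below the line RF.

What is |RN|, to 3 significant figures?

52.4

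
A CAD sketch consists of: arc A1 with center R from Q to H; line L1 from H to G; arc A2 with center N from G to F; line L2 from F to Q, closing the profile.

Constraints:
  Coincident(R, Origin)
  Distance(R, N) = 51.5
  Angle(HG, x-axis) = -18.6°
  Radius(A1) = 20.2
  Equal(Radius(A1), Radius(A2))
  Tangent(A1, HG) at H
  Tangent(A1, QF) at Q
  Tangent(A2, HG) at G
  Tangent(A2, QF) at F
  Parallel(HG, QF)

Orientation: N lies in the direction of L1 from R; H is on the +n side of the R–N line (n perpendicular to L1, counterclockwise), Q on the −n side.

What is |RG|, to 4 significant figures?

55.32

The slot axis is L1's direction at -18.6°, so u = (cos -18.6°, sin -18.6°) = (0.9478, -0.3190) and n = (−sin -18.6°, cos -18.6°) = (0.3190, 0.9478). R is at the origin and N lies 51.5 along u from R, so N = 51.5·u = (48.81, -16.43). Tangency of A1 to both parallel lines with radius 20.2 puts H and Q at R ± 20.2·n: H = (6.443, 19.14), Q = (-6.443, -19.14). Equal radii place G and F the same way about N: G = N + 20.2·n = (55.25, 2.719), F = N − 20.2·n = (42.37, -35.57). Then |RG| = |G − R| = 55.32.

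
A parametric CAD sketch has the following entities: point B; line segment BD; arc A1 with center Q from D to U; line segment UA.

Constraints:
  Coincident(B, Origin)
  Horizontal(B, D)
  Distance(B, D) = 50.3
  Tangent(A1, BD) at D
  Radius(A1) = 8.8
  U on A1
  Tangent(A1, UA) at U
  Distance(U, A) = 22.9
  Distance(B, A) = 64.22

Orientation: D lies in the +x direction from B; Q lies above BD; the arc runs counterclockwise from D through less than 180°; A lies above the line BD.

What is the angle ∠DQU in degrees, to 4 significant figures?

99.53°

Checks: ∠(QD, DB) = 90.00° ✓; |QD| = 8.800 ✓; |QU| = 8.800 ✓; ∠(QU, UA) = 90.00° ✓; |UA| = 22.90 ✓; |BA| = 64.22 ✓.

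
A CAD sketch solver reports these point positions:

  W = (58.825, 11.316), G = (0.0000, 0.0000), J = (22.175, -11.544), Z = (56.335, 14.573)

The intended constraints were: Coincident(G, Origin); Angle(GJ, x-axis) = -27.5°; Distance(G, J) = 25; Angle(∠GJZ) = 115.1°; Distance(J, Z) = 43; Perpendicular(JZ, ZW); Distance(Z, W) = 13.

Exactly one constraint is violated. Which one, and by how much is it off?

Distance(Z, W) = 13 — off by 8.90.

G = (0.00, 0.00) ✓; GJ at -27.50° ✓; |GJ| = 25.00 ✓; ∠GJZ = 115.1° ✓; |JZ| = 43.00 ✓; ∠(JZ, ZW) = 90.00° ✓; |ZW| = 4.100 ✗.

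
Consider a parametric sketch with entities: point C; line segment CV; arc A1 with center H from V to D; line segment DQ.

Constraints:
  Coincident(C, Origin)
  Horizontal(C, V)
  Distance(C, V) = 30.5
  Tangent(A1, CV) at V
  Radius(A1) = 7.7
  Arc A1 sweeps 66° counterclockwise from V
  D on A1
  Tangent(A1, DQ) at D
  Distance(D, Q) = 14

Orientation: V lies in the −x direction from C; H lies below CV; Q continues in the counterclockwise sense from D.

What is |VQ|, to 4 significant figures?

21.52

On A1, V sits at bearing 90° from H; a 66° counterclockwise sweep puts D at bearing 156°, so D = H + 7.7·(cos 156°, sin 156°) = (-37.53, -4.568). A1 meets DQ tangentially, so HD is at right angles to DQ, so DQ runs along (−sin 156°, cos 156°); with |DQ| = 14.0, Q = (-43.23, -17.36). Then |VQ| = |Q − V| = 21.52.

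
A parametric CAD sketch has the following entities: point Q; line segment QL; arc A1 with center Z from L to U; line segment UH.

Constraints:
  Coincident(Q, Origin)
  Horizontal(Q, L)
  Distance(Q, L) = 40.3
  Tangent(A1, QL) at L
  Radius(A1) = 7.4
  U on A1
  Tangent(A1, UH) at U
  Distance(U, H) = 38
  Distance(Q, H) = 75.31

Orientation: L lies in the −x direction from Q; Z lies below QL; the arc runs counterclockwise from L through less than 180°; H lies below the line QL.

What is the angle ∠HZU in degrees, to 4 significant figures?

78.98°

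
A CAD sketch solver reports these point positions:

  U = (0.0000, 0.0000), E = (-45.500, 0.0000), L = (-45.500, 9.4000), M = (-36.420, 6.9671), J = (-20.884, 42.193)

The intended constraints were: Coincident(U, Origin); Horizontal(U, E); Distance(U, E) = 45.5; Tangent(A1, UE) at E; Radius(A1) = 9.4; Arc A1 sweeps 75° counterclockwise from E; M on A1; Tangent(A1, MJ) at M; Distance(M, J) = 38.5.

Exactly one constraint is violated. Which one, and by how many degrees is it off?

Tangent(A1, MJ) at M — off by 8.80°.

U = (0.00, 0.00) ✓; U.y = 0.00, E.y = 0.00 ✓; |UE| = 45.50 ✓; ∠(LE, EU) = 90.00° ✓; |LE| = 9.400 ✓; bearing(L→M) − bearing(L→E) = 75.00° ✓; |LM| = 9.400 ✓; ∠(LM, MJ) = 98.80° ✗; |MJ| = 38.50 ✓.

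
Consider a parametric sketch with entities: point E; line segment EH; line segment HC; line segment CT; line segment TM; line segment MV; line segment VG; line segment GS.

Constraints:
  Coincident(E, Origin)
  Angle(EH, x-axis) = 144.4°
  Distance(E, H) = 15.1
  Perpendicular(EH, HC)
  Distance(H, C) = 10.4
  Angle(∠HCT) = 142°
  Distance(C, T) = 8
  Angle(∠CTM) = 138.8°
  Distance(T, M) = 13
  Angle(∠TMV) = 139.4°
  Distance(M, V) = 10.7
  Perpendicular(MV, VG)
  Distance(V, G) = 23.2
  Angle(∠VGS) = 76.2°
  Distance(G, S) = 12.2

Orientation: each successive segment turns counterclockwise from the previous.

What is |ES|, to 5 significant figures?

8.7415

E is at the origin; EH runs at 144.4° with length 15.1, so H = (-12.278, 8.7901). EH ⟂ HC, so HC runs at -125.60°; with |HC| = 10.4, C = (-18.332, 0.33381). ∠HCT = 142.0° gives CT at -87.600° from the x-axis; with |CT| = 8.0, T = (-17.997, -7.6592). ∠CTM = 138.8° gives TM at -46.400° from the x-axis; with |TM| = 13.0, M = (-9.0318, -17.073). ∠TMV = 139.4° gives MV at -5.8000° from the x-axis; with |MV| = 10.7, V = (1.6134, -18.155). MV is perpendicular to VG, so VG runs at 84.200°; with |VG| = 23.2, G = (3.9579, 4.9265). ∠VGS = 76.2° gives GS at -172.00° from the x-axis; with |GS| = 12.2, S = (-8.1234, 3.2286). Then |ES| = |S − E| = 8.7415.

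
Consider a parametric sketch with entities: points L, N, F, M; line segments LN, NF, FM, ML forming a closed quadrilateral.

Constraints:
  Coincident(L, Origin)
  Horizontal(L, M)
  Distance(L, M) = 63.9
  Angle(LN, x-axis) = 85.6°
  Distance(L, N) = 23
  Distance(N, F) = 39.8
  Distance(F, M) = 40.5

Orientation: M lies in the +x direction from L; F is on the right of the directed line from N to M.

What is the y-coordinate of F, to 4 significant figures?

-9.683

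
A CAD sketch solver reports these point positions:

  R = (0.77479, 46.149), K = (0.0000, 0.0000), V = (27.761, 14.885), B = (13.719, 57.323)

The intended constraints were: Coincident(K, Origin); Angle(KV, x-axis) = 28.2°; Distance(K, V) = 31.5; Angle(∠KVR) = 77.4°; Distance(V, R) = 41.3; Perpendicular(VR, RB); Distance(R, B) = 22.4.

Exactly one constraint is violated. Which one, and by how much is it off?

Distance(R, B) = 22.4 — off by 5.30.

K = (0.00, 0.00) ✓; KV at 28.20° ✓; |KV| = 31.50 ✓; ∠KVR = 77.40° ✓; |VR| = 41.30 ✓; ∠(VR, RB) = 90.00° ✓; |RB| = 17.10 ✗.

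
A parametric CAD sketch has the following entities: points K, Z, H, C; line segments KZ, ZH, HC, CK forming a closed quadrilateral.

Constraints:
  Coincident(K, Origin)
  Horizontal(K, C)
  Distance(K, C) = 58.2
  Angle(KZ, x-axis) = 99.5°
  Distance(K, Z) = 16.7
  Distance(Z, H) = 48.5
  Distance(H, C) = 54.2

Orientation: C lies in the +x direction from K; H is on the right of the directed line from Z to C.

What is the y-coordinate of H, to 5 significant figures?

-29.492

K is at the origin; K and C share the same y with |KC| = 58.2 and C in +x, so C = (58.2, 0). KZ runs at 99.5° with |KZ| = 16.7, so Z = (-2.7563, 16.471). H is determined by |ZH| = 48.5 and |HC| = 54.2 together: it lies at the intersection of circle(Z, 48.5) and circle(C, 54.2). With |ZC| = 63.142, the foot of the radical line on ZC is 26.936 from Z and the perpendicular offset is √(48.5² − 26.936²) = 40.333. Taking the right-of-ZC solution: H = (12.726, -29.492).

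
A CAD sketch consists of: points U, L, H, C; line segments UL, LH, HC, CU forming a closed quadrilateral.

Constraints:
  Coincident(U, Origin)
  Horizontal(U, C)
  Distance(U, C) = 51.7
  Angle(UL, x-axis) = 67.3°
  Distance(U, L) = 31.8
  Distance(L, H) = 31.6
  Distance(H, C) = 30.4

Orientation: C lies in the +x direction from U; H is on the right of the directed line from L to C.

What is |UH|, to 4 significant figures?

21.34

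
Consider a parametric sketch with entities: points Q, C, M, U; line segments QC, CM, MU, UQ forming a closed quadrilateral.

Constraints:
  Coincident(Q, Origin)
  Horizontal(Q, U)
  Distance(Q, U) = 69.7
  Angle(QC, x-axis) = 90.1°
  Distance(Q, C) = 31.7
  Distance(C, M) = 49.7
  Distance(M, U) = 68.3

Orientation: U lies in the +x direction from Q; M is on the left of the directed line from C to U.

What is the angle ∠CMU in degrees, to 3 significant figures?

79.3°

Q is at the origin; Q and U share the same y with |QU| = 69.7 and U in +x, so U = (69.7, 0). QC runs at 90.1° with |QC| = 31.7, so C = (-0.0553, 31.7). M is determined by |CM| = 49.7 and |MU| = 68.3 together: it lies at the intersection of circle(C, 49.7) and circle(U, 68.3). With |CU| = 76.6, the foot of the radical line on CU is 24.0 from C and the perpendicular offset is √(49.7² − 24.0²) = 43.5. Taking the left-of-CU solution: M = (39.8, 61.4).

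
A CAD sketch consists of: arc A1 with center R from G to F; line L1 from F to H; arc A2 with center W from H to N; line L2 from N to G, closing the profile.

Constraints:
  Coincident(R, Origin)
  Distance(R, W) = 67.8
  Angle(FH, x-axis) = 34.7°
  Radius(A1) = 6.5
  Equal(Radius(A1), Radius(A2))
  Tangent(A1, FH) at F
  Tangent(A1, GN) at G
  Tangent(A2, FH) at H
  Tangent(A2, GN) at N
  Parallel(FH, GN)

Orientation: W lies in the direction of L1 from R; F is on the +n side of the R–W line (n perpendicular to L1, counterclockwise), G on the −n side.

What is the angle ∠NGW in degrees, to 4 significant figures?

5.476°

Tangency of A1 to both parallel lines with radius 6.5 puts F and G at R ± 6.5·n: F = (-3.700, 5.344), G = (3.700, -5.344). Equal radii place H and N the same way about W: H = W + 6.5·n = (52.04, 43.94), N = W − 6.5·n = (59.44, 33.25). Then cos ∠NGW = GN·GW / (|GN||GW|), giving 5.476°.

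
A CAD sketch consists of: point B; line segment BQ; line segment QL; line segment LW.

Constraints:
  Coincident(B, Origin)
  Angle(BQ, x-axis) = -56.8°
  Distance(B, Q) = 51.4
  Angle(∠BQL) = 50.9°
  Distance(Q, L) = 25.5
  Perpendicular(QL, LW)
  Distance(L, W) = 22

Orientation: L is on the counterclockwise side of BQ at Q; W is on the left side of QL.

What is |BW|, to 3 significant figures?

19.2

∠BQL = 50.9°, so QL runs at -56.8° + (180° − 50.9°) = 72.3° from the x-axis; with |QL| = 25.5, L = Q + 25.5·(cos 72.3°, sin 72.3°) = (35.9, -18.7). QL ⟂ LW; with |LW| = 22.0 on the left of QL, W = L + 22.0·(-0.953, 0.304) = (14.9, -12.0). Then |BW| = |W − B| = 19.2.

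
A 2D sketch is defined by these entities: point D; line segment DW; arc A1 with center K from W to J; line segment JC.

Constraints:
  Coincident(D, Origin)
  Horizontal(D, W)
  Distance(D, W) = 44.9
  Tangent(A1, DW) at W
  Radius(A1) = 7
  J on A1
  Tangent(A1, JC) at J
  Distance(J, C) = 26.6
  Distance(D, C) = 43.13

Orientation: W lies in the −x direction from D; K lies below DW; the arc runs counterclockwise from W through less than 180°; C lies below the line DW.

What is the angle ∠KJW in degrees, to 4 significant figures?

21.89°

D is at the origin; D and W share the same y with |DW| = 44.9 and W on the −x side, so W = (-44.90, 0.000). A1 meets DW tangentially, so KW is at right angles to DW, so K = W + (0, -7) = (-44.90, -7.000). Since KJ ⟂ JC (tangency), |KC| = √(7.0² + 26.6²) = 27.51 regardless of where J sits on A1. So C lies on both circle(D, 43.13) and circle(K, 27.51); the below-DW intersection is C = (-30.54, -30.46). J is the foot of the tangent from C: J = (-49.74, -12.05).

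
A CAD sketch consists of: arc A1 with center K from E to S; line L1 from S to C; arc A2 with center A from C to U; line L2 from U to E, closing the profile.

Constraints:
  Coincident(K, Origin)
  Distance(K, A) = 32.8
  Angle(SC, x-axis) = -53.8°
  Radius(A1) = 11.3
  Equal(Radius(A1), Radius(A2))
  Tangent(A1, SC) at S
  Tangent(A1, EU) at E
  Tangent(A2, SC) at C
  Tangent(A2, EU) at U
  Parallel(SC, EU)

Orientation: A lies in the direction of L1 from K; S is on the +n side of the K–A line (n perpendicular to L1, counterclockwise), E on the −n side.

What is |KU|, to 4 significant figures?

34.69

Tangency of A1 to both parallel lines with radius 11.3 puts S and E at K ± 11.3·n: S = (9.119, 6.674), E = (-9.119, -6.674). Equal radii place C and U the same way about A: C = A + 11.3·n = (28.49, -19.79), U = A − 11.3·n = (10.25, -33.14). Then |KU| = |U − K| = 34.69.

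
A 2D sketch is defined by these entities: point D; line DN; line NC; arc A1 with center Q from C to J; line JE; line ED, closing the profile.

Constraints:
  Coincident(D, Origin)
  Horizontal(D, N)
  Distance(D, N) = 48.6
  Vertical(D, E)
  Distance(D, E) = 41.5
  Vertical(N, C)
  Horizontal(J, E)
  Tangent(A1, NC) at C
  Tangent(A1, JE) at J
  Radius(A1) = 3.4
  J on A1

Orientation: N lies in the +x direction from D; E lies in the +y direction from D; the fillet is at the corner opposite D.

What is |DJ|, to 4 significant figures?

61.36

D is at the origin; DN is horizontal with |DN| = 48.6 and N on the +x side, so N = (48.60, 0.000). DE is vertical with |DE| = 41.5 and E on the +y side, so E = (0.000, 41.50). The virtual corner opposite D is at (48.60, 41.50). Since A1 is tangent to NC there, QC ⟂ NC and the tangent condition forces QJ to be normal to JE, with radius 3.4, so the center Q sits 3.4 in from both sides at Q = (45.20, 38.10). That places the tangent points at C = (48.60, 38.10) on NC and J = (45.20, 41.50) on JE. Then |DJ| = |J − D| = 61.36.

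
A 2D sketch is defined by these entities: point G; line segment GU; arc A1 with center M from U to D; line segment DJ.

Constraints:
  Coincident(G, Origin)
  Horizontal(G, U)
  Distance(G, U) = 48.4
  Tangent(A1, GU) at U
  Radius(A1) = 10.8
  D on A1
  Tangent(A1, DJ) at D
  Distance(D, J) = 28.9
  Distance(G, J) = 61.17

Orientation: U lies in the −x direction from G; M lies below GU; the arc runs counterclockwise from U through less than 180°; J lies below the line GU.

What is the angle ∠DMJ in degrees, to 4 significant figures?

69.51°

G is at the origin; G and U share the same y with |GU| = 48.4 and U on the −x side, so U = (-48.40, 0.000). The tangent condition forces MU to be normal to GU, so M = U + (0, -10.8) = (-48.40, -10.80). Since MD ⟂ DJ (tangency), |MJ| = √(10.8² + 28.9²) = 30.85 regardless of where D sits on A1. So J lies on both circle(G, 61.17) and circle(M, 30.85); the below-GU intersection is J = (-44.97, -41.46). D is the foot of the tangent from J: D = (-58.03, -15.68).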